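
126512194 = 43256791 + 83255403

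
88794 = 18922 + 69872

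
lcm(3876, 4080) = 77520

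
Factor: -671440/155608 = -1 * 2^1 * 5^1 * 7^1 * 11^1 * 53^(-1) * 109^1 * 367^(-1) = -83930/19451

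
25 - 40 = -15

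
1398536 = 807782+590754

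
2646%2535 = 111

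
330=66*5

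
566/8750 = 283/4375 ≈ 0.0647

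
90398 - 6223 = 84175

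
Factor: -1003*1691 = -1*17^1*19^1*59^1*89^1 = -1696073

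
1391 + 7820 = 9211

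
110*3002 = 330220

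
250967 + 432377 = 683344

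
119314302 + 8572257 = 127886559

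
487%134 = 85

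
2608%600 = 208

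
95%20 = 15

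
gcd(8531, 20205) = 449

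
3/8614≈0.000348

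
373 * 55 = 20515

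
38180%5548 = 4892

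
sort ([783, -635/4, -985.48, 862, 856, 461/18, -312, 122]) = [-985.48, -312, -635/4, 461/18, 122, 783, 856, 862]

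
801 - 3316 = -2515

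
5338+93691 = 99029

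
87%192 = 87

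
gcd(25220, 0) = 25220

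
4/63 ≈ 0.0635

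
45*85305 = 3838725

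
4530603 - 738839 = 3791764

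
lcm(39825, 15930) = 79650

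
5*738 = 3690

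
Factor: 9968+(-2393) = 3^1*5^2*101^1 = 7575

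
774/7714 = 387/3857 ≈ 0.100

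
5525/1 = 5525 = 5525.00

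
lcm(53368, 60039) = 480312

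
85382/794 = 42691/397≈107.53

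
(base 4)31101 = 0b1101010001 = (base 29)108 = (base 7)2322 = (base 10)849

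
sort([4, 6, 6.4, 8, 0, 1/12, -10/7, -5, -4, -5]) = [-5, -5, -4, -10/7, 0, 1/12, 4, 6, 6.4, 8]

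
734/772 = 367/386 ≈ 0.951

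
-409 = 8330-8739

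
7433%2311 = 500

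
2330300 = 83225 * 28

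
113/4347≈0.0260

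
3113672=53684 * 58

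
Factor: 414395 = 5^1 * 67^1 * 1237^1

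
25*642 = 16050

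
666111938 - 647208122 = 18903816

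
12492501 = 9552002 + 2940499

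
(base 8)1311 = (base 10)713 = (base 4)23021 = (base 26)11b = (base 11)599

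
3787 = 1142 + 2645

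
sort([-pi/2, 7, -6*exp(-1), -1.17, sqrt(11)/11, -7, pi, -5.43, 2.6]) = [-7, -5.43, -6*exp(-1), -pi/2, -1.17, sqrt(11)/11, 2.6, pi, 7]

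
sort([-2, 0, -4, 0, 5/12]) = [-4, -2, 0, 0, 5/12]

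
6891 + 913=7804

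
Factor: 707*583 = 7^1*11^1*53^1*101^1 = 412181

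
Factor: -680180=-1 * 2^2 * 5^1 * 71^1 * 479^1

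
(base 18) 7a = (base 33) 44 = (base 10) 136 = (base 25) 5b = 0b10001000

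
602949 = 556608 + 46341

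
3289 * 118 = 388102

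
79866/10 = 39933/5 = 7986.60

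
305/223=1 + 82/223 ≈ 1.37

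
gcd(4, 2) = 2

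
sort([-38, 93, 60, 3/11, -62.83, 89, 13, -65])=[-65, -62.83, -38, 3/11, 13, 60, 89, 93]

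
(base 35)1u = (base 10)65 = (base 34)1v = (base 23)2j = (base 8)101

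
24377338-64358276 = -39980938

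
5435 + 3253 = 8688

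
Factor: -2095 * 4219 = -1 * 5^1 * 419^1 * 4219^1 = -8838805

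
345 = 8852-8507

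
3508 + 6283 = 9791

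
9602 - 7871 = 1731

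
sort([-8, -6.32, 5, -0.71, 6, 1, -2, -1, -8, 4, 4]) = [-8, -8, -6.32, -2, -1, -0.71, 1, 4, 4, 5, 6]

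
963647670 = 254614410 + 709033260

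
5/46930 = 1/9386 ≈ 0.000107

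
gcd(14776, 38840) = 8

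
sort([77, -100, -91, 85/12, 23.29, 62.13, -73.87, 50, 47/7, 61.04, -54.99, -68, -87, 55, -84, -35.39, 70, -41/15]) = [-100, -91, -87, -84, -73.87, -68, -54.99, -35.39, -41/15, 47/7, 85/12, 23.29, 50, 55, 61.04, 62.13, 70, 77]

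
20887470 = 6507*3210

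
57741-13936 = 43805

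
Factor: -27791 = -1*27791^1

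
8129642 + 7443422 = 15573064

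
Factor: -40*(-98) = 2^4*5^1*7^2 = 3920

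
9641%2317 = 373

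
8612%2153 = 0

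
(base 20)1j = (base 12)33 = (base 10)39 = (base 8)47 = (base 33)16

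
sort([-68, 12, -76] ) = [-76, -68, 12] 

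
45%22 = 1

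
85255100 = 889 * 95900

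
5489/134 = 40 + 129/134 ≈ 40.96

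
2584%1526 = 1058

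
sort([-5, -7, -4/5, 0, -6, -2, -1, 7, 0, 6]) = [-7, -6, -5, -2, -1, -4/5, 0, 0, 6, 7]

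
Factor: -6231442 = -1*2^1*7^1*445103^1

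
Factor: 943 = 23^1*41^1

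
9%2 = 1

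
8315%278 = 253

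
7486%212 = 66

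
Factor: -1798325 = -1*5^2*71933^1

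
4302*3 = 12906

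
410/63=6+32/63 ≈ 6.51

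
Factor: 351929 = 351929^1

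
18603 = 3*6201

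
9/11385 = 1/1265 ≈ 0.000791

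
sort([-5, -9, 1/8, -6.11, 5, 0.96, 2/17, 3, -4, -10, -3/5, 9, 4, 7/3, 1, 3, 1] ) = [-10, -9, -6.11, -5, -4, -3/5, 2/17, 1/8, 0.96, 1, 1, 7/3, 3, 3, 4, 5, 9] 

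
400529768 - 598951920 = -198422152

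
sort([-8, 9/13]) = [-8, 9/13]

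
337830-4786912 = -4449082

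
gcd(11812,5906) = 5906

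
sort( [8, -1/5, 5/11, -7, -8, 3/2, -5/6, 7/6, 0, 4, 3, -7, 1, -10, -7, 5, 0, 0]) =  [-10, -8, -7, -7, -7, -5/6, -1/5, 0, 0, 0, 5/11, 1, 7/6, 3/2, 3, 4, 5, 8]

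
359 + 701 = 1060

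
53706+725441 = 779147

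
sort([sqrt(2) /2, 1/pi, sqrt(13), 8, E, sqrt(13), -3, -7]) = [-7, -3, 1/pi, sqrt(2) /2, E, sqrt(13), sqrt(13), 8]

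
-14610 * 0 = 0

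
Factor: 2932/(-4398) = -1*2^1*3^(-1) = -2/3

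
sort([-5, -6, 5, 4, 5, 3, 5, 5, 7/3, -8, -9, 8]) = [-9, -8, -6, -5, 7/3, 3, 4, 5, 5, 5, 5, 8]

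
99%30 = 9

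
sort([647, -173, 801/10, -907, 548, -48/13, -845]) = [-907, -845, -173, -48/13, 801/10, 548, 647]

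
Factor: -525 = -1 * 3^1 * 5^2 * 7^1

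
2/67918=1/33959 ≈ 0.0000294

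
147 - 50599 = -50452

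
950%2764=950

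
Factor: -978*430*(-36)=2^4*3^3*5^1*43^1*163^1=15139440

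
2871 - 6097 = -3226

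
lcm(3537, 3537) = 3537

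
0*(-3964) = 0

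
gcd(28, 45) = 1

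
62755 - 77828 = -15073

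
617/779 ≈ 0.792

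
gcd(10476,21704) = 4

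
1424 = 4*356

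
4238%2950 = 1288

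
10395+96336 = 106731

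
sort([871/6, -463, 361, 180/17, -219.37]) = [-463, -219.37, 180/17, 871/6, 361]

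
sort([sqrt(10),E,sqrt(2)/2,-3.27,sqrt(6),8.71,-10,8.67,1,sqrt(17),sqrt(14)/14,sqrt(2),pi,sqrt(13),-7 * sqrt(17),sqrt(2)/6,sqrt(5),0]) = [-7 * sqrt(17),-10,-3.27,0,sqrt(2)/6,sqrt(14)/14,sqrt(2)/2,1,sqrt(2),sqrt(5),sqrt(6),E,pi,sqrt(10),sqrt(13),sqrt(17),8.67,8.71]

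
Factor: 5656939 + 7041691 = 2^1 * 5^1 * 7^1 * 181409^1 = 12698630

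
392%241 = 151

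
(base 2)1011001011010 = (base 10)5722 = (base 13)27b2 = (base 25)93m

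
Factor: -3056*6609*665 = -1*2^4*3^1*5^1*7^1*19^1*191^1*2203^1 = -13431074160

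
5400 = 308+5092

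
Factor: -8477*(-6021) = 3^3*7^2*173^1*223^1 = 51040017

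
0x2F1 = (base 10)753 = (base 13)45C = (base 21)1EI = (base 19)21C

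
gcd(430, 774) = 86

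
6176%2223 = 1730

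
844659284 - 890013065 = -45353781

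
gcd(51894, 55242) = 1674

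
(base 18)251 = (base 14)3ab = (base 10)739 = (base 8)1343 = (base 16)2e3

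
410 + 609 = 1019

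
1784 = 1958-174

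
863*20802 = 17952126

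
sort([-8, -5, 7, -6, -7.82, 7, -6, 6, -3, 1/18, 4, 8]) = [-8, -7.82, -6, -6, -5, -3, 1/18, 4, 6, 7, 7, 8]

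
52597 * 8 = 420776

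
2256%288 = 240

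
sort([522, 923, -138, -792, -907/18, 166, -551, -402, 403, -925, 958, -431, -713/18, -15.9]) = [-925, -792, -551, -431, -402, -138, -907/18, -713/18, -15.9, 166, 403, 522, 923, 958]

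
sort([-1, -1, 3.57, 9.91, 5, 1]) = [-1, -1, 1, 3.57, 5, 9.91]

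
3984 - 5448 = -1464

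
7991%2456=623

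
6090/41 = 148+22/41≈148.54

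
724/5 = 144+4/5 = 144.80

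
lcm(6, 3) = 6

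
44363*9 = 399267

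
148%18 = 4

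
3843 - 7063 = -3220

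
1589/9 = 176+5/9 ≈ 176.56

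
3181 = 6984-3803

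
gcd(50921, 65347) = 1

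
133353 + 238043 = 371396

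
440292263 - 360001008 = 80291255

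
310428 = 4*77607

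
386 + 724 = 1110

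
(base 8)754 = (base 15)22c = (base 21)129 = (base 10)492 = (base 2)111101100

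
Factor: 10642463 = 13^1 * 467^1 * 1753^1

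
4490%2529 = 1961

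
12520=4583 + 7937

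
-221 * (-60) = 13260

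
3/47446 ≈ 0.0000632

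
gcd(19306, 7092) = 394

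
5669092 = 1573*3604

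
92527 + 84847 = 177374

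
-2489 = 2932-5421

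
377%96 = 89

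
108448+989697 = 1098145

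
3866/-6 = -1933/3 ≈ -644.33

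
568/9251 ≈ 0.0614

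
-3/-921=1/307 ≈ 0.00326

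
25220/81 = 311+29/81 ≈ 311.36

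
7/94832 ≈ 0.0000738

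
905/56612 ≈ 0.0160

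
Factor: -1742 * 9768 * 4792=-1 * 2^7 * 3^1 * 11^1 * 13^1 * 37^1 * 67^1 * 599^1=-81539981952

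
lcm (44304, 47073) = 753168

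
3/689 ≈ 0.00435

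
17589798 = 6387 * 2754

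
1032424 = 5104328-4071904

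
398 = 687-289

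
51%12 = 3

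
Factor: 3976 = 2^3*7^1*71^1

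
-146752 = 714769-861521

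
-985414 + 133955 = -851459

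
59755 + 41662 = 101417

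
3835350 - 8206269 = -4370919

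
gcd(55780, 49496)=4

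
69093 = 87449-18356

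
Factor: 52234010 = 2^1*5^1*37^1*79^1*1787^1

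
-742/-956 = 371/478 ≈ 0.776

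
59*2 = 118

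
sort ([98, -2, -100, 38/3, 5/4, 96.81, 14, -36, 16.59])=[-100, -36, -2, 5/4, 38/3, 14, 16.59, 96.81, 98]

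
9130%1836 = 1786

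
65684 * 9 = 591156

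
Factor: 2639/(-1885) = -1*5^(-1)*7^1 = -7/5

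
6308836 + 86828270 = 93137106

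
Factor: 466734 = 2^1 * 3^1 * 107^1 * 727^1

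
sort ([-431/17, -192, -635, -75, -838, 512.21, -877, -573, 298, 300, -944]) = [-944, -877, -838, -635, -573, -192, -75, -431/17, 298, 300, 512.21]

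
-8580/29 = -295 - 25/29 ≈ -295.86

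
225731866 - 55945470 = 169786396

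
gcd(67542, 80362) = 2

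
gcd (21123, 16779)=3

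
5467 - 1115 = 4352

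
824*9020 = 7432480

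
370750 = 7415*50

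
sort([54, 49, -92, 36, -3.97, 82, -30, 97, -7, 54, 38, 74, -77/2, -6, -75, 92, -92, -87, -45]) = [-92, -92, -87, -75, -45, -77/2, -30, -7, -6, -3.97, 36, 38, 49, 54, 54, 74, 82, 92, 97]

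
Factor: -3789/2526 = -1*2^(-1)*3^1 = -3/2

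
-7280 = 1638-8918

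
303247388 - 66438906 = 236808482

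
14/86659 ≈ 0.000162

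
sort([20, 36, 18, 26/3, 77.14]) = [26/3, 18, 20, 36, 77.14]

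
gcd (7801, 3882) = 1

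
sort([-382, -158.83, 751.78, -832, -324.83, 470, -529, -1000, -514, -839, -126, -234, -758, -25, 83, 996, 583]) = [-1000, -839, -832, -758, -529, -514, -382, -324.83, -234, -158.83, -126, -25, 83, 470, 583, 751.78, 996]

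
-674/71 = -9 - 35/71 ≈ -9.49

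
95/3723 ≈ 0.0255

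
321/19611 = 107/6537 ≈ 0.0164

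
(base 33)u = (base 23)17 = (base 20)1a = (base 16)1e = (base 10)30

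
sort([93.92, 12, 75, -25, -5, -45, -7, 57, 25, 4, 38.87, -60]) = [-60, -45, -25, -7, -5, 4, 12, 25, 38.87, 57, 75, 93.92]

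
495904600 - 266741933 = 229162667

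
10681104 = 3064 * 3486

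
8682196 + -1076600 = 7605596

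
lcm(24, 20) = 120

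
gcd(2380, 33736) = 4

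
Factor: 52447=179^1 * 293^1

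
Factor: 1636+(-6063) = -1*19^1*233^1 = -4427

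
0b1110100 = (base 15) 7b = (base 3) 11022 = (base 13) 8c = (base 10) 116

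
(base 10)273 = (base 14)157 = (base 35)7s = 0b100010001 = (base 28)9l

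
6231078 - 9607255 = -3376177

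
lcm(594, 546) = 54054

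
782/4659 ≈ 0.168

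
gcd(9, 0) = 9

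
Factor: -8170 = -1 * 2^1 * 5^1 * 19^1 * 43^1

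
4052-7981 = -3929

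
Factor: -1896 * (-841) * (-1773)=-1 * 2^3 * 3^3 * 29^2 * 79^1 * 197^1=-2827112328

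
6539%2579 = 1381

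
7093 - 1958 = 5135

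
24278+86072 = 110350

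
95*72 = 6840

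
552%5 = 2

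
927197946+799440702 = 1726638648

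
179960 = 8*22495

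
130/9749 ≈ 0.0133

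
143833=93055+50778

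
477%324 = 153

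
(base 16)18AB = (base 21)E6F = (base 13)2B4A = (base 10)6315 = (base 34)5FP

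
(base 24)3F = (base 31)2P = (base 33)2L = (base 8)127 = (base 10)87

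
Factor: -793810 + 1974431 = 13^1*197^1*461^1 = 1180621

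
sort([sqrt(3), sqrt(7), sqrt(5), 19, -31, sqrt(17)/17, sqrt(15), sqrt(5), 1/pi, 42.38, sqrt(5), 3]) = [-31, sqrt(17)/17, 1/pi, sqrt(3), sqrt(5), sqrt(5), sqrt(5), sqrt(7), 3, sqrt(15), 19, 42.38]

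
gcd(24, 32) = 8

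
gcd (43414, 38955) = 49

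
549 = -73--622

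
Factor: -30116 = -1*2^2*7529^1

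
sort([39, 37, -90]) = [-90, 37, 39]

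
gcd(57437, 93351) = 1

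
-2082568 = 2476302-4558870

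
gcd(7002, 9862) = 2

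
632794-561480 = 71314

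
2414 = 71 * 34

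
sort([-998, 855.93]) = [-998, 855.93]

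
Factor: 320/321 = 2^6*3^(-1)*5^1*107^(-1)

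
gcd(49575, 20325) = 75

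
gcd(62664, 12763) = 1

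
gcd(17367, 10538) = 1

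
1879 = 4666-2787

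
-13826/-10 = 1382 + 3/5 = 1382.60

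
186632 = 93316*2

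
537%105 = 12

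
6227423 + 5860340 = 12087763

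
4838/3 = 1612 + 2/3 ≈ 1612.67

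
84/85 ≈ 0.988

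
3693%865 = 233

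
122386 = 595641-473255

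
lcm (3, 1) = 3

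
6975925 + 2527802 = 9503727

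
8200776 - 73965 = 8126811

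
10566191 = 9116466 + 1449725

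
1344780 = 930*1446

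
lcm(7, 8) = 56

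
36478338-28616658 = 7861680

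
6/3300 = 1/550 ≈ 0.00182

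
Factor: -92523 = -1*3^1*30841^1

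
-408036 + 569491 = 161455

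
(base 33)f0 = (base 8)757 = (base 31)fu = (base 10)495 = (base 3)200100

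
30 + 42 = 72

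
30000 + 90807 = 120807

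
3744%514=146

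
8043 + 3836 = 11879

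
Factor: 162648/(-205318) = -1*2^2*3^4*409^(-1) = -324/409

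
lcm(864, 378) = 6048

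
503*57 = 28671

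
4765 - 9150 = -4385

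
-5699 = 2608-8307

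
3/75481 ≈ 0.0000397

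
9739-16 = 9723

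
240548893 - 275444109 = -34895216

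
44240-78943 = -34703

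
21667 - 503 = 21164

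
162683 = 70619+92064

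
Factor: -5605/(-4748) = 2^(-2) * 5^1 * 19^1 * 59^1 * 1187^(-1)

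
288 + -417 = -129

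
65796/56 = 16449/14 ≈ 1174.93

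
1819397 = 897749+921648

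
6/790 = 3/395 ≈ 0.00759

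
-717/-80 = 8 + 77/80 ≈ 8.96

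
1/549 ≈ 0.00182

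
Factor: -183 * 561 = -1 * 3^2 * 11^1 * 17^1 * 61^1 = -102663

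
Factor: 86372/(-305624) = -1 * 2^(-1) * 13^1 * 23^(-1) = -13/46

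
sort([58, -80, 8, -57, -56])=[-80, -57, -56, 8, 58]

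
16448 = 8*2056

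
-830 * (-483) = 400890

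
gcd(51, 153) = 51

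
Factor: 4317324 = 2^2*3^1*11^1*32707^1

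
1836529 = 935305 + 901224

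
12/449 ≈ 0.0267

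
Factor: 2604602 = 2^1 * 7^1 * 11^1 * 13^1 * 1301^1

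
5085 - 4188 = 897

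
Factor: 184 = 2^3*23^1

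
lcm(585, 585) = 585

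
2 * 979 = 1958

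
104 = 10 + 94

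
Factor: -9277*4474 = -1*2^1*2237^1*9277^1 = -41505298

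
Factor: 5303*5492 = 2^2*1373^1*5303^1 = 29124076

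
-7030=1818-8848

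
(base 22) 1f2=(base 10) 816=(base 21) 1hi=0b1100110000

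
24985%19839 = 5146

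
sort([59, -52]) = [-52, 59]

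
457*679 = 310303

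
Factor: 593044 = 2^2 * 173^1 * 857^1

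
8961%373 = 9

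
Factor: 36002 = 2^1*47^1*383^1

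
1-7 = -6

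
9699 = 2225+7474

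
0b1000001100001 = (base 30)4jn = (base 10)4193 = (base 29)4sh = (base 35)3es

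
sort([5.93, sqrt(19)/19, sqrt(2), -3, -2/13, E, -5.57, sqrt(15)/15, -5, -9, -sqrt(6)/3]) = [-9, -5.57, -5, -3, -sqrt(6)/3, -2/13, sqrt(19)/19, sqrt(15)/15, sqrt(2), E, 5.93]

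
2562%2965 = 2562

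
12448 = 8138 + 4310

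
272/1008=17/63 ≈ 0.270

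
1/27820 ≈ 0.0000359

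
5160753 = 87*59319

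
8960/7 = 1280 = 1280.00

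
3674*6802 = 24990548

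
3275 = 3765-490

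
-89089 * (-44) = 3919916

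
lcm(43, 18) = 774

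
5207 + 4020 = 9227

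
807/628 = 1 + 179/628 ≈ 1.29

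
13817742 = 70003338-56185596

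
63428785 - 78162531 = -14733746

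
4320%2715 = 1605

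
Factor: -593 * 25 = -1 * 5^2 * 593^1 = -14825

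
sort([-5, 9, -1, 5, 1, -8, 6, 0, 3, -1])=[-8, -5, -1, -1, 0, 1, 3, 5, 6, 9]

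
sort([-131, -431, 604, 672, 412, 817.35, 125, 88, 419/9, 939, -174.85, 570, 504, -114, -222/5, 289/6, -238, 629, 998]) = [-431, -238, -174.85, -131, -114, -222/5, 419/9, 289/6, 88, 125, 412, 504, 570, 604, 629, 672, 817.35, 939, 998]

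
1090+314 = 1404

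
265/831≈0.319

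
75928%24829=1441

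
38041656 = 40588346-2546690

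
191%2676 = 191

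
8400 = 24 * 350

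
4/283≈0.0141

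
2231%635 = 326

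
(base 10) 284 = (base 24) bk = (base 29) 9n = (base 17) gc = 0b100011100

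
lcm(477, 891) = 47223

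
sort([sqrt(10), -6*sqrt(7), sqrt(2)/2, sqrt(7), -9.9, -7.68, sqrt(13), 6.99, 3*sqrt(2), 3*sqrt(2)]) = [-6*sqrt(7), -9.9, -7.68, sqrt(2)/2, sqrt(7), sqrt(10), sqrt(13), 3*sqrt(2), 3*sqrt(2), 6.99]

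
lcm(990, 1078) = 48510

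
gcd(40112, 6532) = 92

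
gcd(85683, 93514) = 1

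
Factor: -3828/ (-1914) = 2^1 = 2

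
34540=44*785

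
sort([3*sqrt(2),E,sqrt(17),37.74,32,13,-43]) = [-43,E,sqrt(17),3*sqrt(2),13,32,37.74]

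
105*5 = 525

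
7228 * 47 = 339716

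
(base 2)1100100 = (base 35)2u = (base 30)3a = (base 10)100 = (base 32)34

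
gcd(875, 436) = 1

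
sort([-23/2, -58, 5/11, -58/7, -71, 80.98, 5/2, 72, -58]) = [-71, -58, -58, -23/2, -58/7, 5/11, 5/2, 72, 80.98]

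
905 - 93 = 812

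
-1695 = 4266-5961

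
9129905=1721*5305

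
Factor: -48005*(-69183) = 3^2*5^1*7687^1*9601^1 = 3321129915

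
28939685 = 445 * 65033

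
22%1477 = 22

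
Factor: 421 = 421^1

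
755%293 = 169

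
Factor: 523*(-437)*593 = -1*19^1*23^1*523^1*593^1 = -135530743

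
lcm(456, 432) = 8208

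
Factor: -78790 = -1*2^1*5^1*7879^1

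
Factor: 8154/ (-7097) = -1 * 2^1 * 3^3 * 47^ (-1) = -54/47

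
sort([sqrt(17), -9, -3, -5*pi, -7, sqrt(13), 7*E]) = [-5*pi, -9, -7, -3, sqrt(13), sqrt(17), 7*E]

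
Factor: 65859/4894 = 2^(-1) * 3^1 * 29^1 * 757^1 * 2447^(-1) 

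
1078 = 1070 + 8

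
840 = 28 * 30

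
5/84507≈0.0000592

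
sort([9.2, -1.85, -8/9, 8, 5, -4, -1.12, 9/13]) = [-4, -1.85, -1.12, -8/9, 9/13, 5, 8, 9.2]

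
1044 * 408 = 425952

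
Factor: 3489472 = 2^6*7^1*7789^1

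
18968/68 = 278+16/17 ≈ 278.94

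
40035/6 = 6672 + 1/2 = 6672.50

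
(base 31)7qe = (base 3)101100112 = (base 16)1d7b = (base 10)7547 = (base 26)b47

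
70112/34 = 2062 + 2/17≈2062.12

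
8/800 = 1/100 = 0.01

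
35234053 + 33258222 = 68492275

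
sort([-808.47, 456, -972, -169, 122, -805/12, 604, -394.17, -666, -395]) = [-972, -808.47, -666, -395, -394.17, -169, -805/12, 122, 456, 604]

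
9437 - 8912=525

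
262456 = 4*65614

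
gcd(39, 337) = 1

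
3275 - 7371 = -4096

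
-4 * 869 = -3476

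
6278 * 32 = 200896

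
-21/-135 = 7/45 ≈ 0.156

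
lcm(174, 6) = 174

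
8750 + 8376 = 17126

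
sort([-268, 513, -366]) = [-366, -268, 513]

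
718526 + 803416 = 1521942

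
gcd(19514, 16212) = 2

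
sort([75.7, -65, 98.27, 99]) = [-65, 75.7, 98.27, 99]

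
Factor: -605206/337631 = -1 * 2^1 * 311^1 * 347^(-1) = -622/347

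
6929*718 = 4975022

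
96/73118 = 48/36559 ≈ 0.00131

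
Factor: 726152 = 2^3*7^1*12967^1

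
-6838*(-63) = 430794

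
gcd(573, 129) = 3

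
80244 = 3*26748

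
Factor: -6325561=-1*11^1*619^1*929^1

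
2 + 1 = 3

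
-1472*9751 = -14353472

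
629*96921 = 60963309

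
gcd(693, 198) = 99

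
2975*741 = 2204475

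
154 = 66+88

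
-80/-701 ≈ 0.114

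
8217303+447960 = 8665263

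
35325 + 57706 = 93031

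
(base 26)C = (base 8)14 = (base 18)C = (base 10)12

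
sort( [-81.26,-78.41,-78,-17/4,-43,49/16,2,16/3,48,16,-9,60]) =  [-81.26,-78.41,-78,-43,-9,-17/4,2,49/16,16/3,16,48,60]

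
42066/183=229 + 53/61 ≈ 229.87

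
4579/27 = 169 + 16/27 ≈ 169.59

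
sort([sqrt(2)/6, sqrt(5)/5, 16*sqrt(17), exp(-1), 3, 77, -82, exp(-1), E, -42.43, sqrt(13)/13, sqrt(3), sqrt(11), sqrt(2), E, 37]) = [-82, -42.43, sqrt(2)/6, sqrt(13)/13, exp(-1), exp(-1), sqrt(5)/5, sqrt(2), sqrt(3), E, E, 3, sqrt(11), 37, 16*sqrt(17), 77]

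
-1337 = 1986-3323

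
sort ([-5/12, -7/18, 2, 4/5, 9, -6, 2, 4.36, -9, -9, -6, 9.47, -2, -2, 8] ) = [-9, -9, -6, -6, -2, -2, -5/12, -7/18, 4/5, 2, 2, 4.36, 8, 9, 9.47] 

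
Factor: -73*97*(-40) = 2^3*5^1*73^1*97^1 = 283240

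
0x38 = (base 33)1n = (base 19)2i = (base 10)56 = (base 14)40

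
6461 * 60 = 387660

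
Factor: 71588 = 2^2*11^1*1627^1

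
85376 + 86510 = 171886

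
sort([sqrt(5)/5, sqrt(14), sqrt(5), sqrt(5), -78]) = [-78, sqrt(5)/5, sqrt(5), sqrt(5), sqrt(14)]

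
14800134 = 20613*718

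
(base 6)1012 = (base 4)3200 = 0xe0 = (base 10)224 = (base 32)70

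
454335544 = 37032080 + 417303464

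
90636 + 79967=170603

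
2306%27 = 11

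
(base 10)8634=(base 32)8dq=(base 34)7fw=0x21ba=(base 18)18bc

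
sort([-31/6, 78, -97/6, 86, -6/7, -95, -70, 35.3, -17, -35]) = [-95, -70, -35, -17, -97/6, -31/6, -6/7, 35.3, 78, 86]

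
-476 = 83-559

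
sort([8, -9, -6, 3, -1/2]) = [-9, -6, -1/2, 3, 8]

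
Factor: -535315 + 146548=-1 * 3^1 * 129589^1=-388767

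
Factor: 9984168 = 2^3*3^3*17^1*2719^1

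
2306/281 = 8 + 58/281 ≈ 8.21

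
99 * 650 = 64350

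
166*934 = 155044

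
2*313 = 626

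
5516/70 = 78+4/5 = 78.80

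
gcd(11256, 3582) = 6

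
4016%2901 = 1115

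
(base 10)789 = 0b1100010101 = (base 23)1b7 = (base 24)18l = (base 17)2c7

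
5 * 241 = 1205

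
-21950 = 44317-66267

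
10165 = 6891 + 3274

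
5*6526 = 32630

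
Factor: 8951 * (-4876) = -1 * 2^2 * 23^1 * 53^1 * 8951^1 = -43645076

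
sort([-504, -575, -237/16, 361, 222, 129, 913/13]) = [-575, -504, -237/16, 913/13, 129, 222, 361]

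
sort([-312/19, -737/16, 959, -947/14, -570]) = [-570, -947/14, -737/16, -312/19, 959]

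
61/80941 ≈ 0.000754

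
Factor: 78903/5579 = 3^2 * 7^(-1) * 11^1 = 99/7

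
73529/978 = 75 + 179/978 ≈ 75.18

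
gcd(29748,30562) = 74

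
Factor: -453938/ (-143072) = 2^ (-4)*17^ (-1)*863^1 = 863/272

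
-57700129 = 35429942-93130071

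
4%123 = 4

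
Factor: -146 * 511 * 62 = -1 * 2^2 * 7^1 * 31^1 * 73^2 = -4625572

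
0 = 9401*0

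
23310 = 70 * 333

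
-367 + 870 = 503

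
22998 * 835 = 19203330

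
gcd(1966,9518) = 2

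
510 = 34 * 15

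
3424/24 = 142 + 2/3 ≈ 142.67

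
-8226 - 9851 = -18077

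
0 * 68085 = 0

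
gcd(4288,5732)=4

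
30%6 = 0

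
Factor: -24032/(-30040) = 2^2 * 5^(-1) = 4/5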